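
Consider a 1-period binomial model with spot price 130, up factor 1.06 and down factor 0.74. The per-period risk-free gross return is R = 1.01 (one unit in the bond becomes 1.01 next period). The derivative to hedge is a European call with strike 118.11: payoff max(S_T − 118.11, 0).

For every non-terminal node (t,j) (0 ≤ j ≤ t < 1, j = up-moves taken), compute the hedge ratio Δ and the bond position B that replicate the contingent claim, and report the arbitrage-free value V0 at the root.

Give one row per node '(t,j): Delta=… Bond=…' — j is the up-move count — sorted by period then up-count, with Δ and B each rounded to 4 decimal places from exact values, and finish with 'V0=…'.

No-arbitrage ⇒ martingale measure with p* = (R−d)/(u−d) = 0.8437.
Payoff layer (t=1): V(1,0)=0.0000, V(1,1)=19.6900
  t=0,j=0: stock 130.0000 → up 137.8000 (V=19.6900), down 96.2000 (V=0.0000). Price 16.4489; hedge Δ=0.4733, bond B=-45.0823.
Self-financing check: at every node Δ·S+B equals the discounted successor values.

(0,0): Delta=0.4733 Bond=-45.0823
V0=16.4489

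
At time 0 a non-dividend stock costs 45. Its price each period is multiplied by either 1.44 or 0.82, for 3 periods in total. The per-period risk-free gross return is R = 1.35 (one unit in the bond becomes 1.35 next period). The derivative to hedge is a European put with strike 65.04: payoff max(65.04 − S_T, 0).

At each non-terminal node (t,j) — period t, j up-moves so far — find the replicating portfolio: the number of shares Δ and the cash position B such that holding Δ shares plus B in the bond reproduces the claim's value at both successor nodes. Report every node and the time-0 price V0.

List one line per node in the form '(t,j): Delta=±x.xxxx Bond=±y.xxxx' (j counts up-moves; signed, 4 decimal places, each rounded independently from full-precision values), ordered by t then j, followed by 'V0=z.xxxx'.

(0,0): Delta=-0.1126 Bond=5.5867
(1,0): Delta=-0.6824 Bond=28.5682
(1,1): Delta=-0.0575 Bond=3.9715
(2,0): Delta=-1.0000 Bond=48.1778
(2,1): Delta=-0.6517 Bond=36.9350
(2,2): Delta=0.0000 Bond=0.0000
V0=0.5215

Risk-neutral probability p* = (R−d)/(u−d) = (1.35−0.82)/(1.44−0.82) = 0.8548.
At expiry t=3: V(3,0)=40.2284, V(3,1)=21.4685, V(3,2)=0.0000, V(3,3)=0.0000
Node (2,0) S=30.2580: V=(p*·21.4685+(1−p*)·40.2284)/1.35=17.9198; Δ=(21.4685−40.2284)/(43.5715−24.8116)=-1.0000; B=V−Δ·S=48.1778
Node (2,1) S=53.1360: V=(p*·0.0000+(1−p*)·21.4685)/1.35=2.3084; Δ=(0.0000−21.4685)/(76.5158−43.5715)=-0.6517; B=V−Δ·S=36.9350
Node (2,2) S=93.3120: V=(p*·0.0000+(1−p*)·0.0000)/1.35=0.0000; Δ=(0.0000−0.0000)/(134.3693−76.5158)=0.0000; B=V−Δ·S=0.0000
Node (1,0) S=36.9000: V=(p*·2.3084+(1−p*)·17.9198)/1.35=3.3886; Δ=(2.3084−17.9198)/(53.1360−30.2580)=-0.6824; B=V−Δ·S=28.5682
Node (1,1) S=64.8000: V=(p*·0.0000+(1−p*)·2.3084)/1.35=0.2482; Δ=(0.0000−2.3084)/(93.3120−53.1360)=-0.0575; B=V−Δ·S=3.9715
Node (0,0) S=45.0000: V=(p*·0.2482+(1−p*)·3.3886)/1.35=0.5215; Δ=(0.2482−3.3886)/(64.8000−36.9000)=-0.1126; B=V−Δ·S=5.5867
Self-financing check: at every node Δ·S+B equals the discounted successor values.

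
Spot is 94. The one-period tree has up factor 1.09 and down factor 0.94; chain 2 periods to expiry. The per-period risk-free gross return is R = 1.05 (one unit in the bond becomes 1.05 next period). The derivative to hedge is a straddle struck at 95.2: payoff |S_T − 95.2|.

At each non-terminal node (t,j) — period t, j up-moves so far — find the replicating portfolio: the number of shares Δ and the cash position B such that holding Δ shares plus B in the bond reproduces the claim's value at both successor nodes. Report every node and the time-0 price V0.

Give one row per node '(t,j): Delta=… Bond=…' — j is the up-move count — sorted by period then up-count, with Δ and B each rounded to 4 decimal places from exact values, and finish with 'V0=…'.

Risk-neutral probability p* = (R−d)/(u−d) = (1.05−0.94)/(1.09−0.94) = 0.7333.
At expiry t=2: V(2,0)=12.1416, V(2,1)=1.1124, V(2,2)=16.4814
(1,0): S=88.3600. Δ = (V_up−V_dn)/(S_up−S_dn) = (1.1124−12.1416)/(96.3124−83.0584) = -0.8321. V = [p*·1.1124 + (1−p*)·12.1416]/1.05 = 3.8605. B = V − Δ·S = 77.3885.
(1,1): S=102.4600. Δ = (V_up−V_dn)/(S_up−S_dn) = (16.4814−1.1124)/(111.6814−96.3124) = 1.0000. V = [p*·16.4814 + (1−p*)·1.1124]/1.05 = 11.7933. B = V − Δ·S = -90.6667.
(0,0): S=94.0000. Δ = (V_up−V_dn)/(S_up−S_dn) = (11.7933−3.8605)/(102.4600−88.3600) = 0.5626. V = [p*·11.7933 + (1−p*)·3.8605]/1.05 = 9.2171. B = V − Δ·S = -43.6685.
Root portfolio cost Δ·94+B reproduces V0=9.2171.

(0,0): Delta=0.5626 Bond=-43.6685
(1,0): Delta=-0.8321 Bond=77.3885
(1,1): Delta=1.0000 Bond=-90.6667
V0=9.2171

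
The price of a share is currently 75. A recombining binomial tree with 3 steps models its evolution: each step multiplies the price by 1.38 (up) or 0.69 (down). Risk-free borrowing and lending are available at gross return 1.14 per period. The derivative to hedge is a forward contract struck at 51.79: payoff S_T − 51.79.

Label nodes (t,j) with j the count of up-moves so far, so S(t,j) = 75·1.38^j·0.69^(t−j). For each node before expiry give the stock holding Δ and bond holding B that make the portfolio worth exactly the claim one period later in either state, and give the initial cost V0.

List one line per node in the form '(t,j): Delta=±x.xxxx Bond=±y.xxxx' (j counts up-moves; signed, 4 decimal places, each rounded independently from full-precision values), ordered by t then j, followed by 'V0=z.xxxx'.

(0,0): Delta=1.0000 Bond=-34.9568
(1,0): Delta=1.0000 Bond=-39.8507
(1,1): Delta=1.0000 Bond=-39.8507
(2,0): Delta=1.0000 Bond=-45.4298
(2,1): Delta=1.0000 Bond=-45.4298
(2,2): Delta=1.0000 Bond=-45.4298
V0=40.0432

No-arbitrage ⇒ martingale measure with p* = (R−d)/(u−d) = 0.6522.
Payoff layer (t=3): V(3,0)=-27.1518, V(3,1)=-2.5137, V(3,2)=46.7627, V(3,3)=145.3154
(2,0): S=35.7075. Δ = (V_up−V_dn)/(S_up−S_dn) = (-2.5137−-27.1518)/(49.2763−24.6382) = 1.0000. V = [p*·-2.5137 + (1−p*)·-27.1518]/1.14 = -9.7223. B = V − Δ·S = -45.4298.
(2,1): S=71.4150. Δ = (V_up−V_dn)/(S_up−S_dn) = (46.7627−-2.5137)/(98.5527−49.2763) = 1.0000. V = [p*·46.7627 + (1−p*)·-2.5137]/1.14 = 25.9852. B = V − Δ·S = -45.4298.
(2,2): S=142.8300. Δ = (V_up−V_dn)/(S_up−S_dn) = (145.3154−46.7627)/(197.1054−98.5527) = 1.0000. V = [p*·145.3154 + (1−p*)·46.7627]/1.14 = 97.4002. B = V − Δ·S = -45.4298.
(1,0): S=51.7500. Δ = (V_up−V_dn)/(S_up−S_dn) = (25.9852−-9.7223)/(71.4150−35.7075) = 1.0000. V = [p*·25.9852 + (1−p*)·-9.7223]/1.14 = 11.8993. B = V − Δ·S = -39.8507.
(1,1): S=103.5000. Δ = (V_up−V_dn)/(S_up−S_dn) = (97.4002−25.9852)/(142.8300−71.4150) = 1.0000. V = [p*·97.4002 + (1−p*)·25.9852]/1.14 = 63.6493. B = V − Δ·S = -39.8507.
(0,0): S=75.0000. Δ = (V_up−V_dn)/(S_up−S_dn) = (63.6493−11.8993)/(103.5000−51.7500) = 1.0000. V = [p*·63.6493 + (1−p*)·11.8993]/1.14 = 40.0432. B = V − Δ·S = -34.9568.
The time-0 hedge costs 40.0432, which is the no-arbitrage price.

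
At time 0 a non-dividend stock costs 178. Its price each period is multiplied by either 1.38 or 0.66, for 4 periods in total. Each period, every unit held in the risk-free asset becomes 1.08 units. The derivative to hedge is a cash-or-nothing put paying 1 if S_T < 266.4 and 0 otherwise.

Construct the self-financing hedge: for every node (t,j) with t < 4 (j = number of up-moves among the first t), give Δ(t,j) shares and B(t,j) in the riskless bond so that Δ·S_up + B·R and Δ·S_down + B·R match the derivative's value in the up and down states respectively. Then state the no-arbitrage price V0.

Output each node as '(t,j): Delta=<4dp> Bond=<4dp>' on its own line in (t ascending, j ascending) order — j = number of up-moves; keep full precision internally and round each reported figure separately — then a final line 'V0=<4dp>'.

Under the risk-neutral measure, an up-move has probability p* = (R−d)/(u−d) = 0.5833 and values discount at R = 1.08.
Terminal values V(4,·): V(4,0)=1.0000, V(4,1)=1.0000, V(4,2)=1.0000, V(4,3)=0.0000, V(4,4)=0.0000
  t=3,j=0: stock 51.1743 → up 70.6205 (V=1.0000), down 33.7750 (V=1.0000). Price 0.9259; hedge Δ=0.0000, bond B=0.9259.
  t=3,j=1: stock 107.0008 → up 147.6611 (V=1.0000), down 70.6205 (V=1.0000). Price 0.9259; hedge Δ=0.0000, bond B=0.9259.
  t=3,j=2: stock 223.7289 → up 308.7459 (V=0.0000), down 147.6611 (V=1.0000). Price 0.3858; hedge Δ=-0.0062, bond B=1.7747.
  t=3,j=3: stock 467.7968 → up 645.5596 (V=0.0000), down 308.7459 (V=0.0000). Price 0.0000; hedge Δ=0.0000, bond B=0.0000.
  t=2,j=0: stock 77.5368 → up 107.0008 (V=0.9259), down 51.1743 (V=0.9259). Price 0.8573; hedge Δ=0.0000, bond B=0.8573.
  t=2,j=1: stock 162.1224 → up 223.7289 (V=0.3858), down 107.0008 (V=0.9259). Price 0.5656; hedge Δ=-0.0046, bond B=1.3158.
  t=2,j=2: stock 338.9832 → up 467.7968 (V=0.0000), down 223.7289 (V=0.3858). Price 0.1488; hedge Δ=-0.0016, bond B=0.6847.
  t=1,j=0: stock 117.4800 → up 162.1224 (V=0.5656), down 77.5368 (V=0.8573). Price 0.6363; hedge Δ=-0.0034, bond B=1.0414.
  t=1,j=1: stock 245.6400 → up 338.9832 (V=0.1488), down 162.1224 (V=0.5656). Price 0.2986; hedge Δ=-0.0024, bond B=0.8774.
  t=0,j=0: stock 178.0000 → up 245.6400 (V=0.2986), down 117.4800 (V=0.6363). Price 0.4068; hedge Δ=-0.0026, bond B=0.8757.
The time-0 hedge costs 0.4068, which is the no-arbitrage price.

(0,0): Delta=-0.0026 Bond=0.8757
(1,0): Delta=-0.0034 Bond=1.0414
(1,1): Delta=-0.0024 Bond=0.8774
(2,0): Delta=0.0000 Bond=0.8573
(2,1): Delta=-0.0046 Bond=1.3158
(2,2): Delta=-0.0016 Bond=0.6847
(3,0): Delta=0.0000 Bond=0.9259
(3,1): Delta=0.0000 Bond=0.9259
(3,2): Delta=-0.0062 Bond=1.7747
(3,3): Delta=0.0000 Bond=0.0000
V0=0.4068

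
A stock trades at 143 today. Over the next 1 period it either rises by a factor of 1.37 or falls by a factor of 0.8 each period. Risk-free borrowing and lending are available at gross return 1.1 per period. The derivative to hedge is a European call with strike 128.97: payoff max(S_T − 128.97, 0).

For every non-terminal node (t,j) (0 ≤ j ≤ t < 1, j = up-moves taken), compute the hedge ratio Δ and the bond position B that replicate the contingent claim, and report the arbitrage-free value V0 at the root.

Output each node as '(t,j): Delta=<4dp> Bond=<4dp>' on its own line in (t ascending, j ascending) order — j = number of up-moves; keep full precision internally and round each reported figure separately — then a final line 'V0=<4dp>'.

(0,0): Delta=0.8212 Bond=-85.4099
V0=32.0287

The replicating-portfolio and risk-neutral prices coincide; use p* = (1.1−0.8)/(1.37−0.8) = 0.5263 for the latter.
Terminal payoffs: V(1,0)=0.0000, V(1,1)=66.9400
  t=0,j=0: stock 143.0000 → up 195.9100 (V=66.9400), down 114.4000 (V=0.0000). Price 32.0287; hedge Δ=0.8212, bond B=-85.4099.
Root portfolio cost Δ·143+B reproduces V0=32.0287.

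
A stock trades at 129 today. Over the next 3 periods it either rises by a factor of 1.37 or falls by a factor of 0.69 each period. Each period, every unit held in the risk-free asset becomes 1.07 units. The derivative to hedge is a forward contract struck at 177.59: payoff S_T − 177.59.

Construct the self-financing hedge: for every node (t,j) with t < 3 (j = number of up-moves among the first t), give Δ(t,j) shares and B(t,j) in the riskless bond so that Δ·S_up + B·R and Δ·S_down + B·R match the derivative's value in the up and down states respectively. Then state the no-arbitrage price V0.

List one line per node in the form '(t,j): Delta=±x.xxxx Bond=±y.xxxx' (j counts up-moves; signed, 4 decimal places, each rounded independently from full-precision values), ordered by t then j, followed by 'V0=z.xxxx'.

(0,0): Delta=1.0000 Bond=-144.9663
(1,0): Delta=1.0000 Bond=-155.1140
(1,1): Delta=1.0000 Bond=-155.1140
(2,0): Delta=1.0000 Bond=-165.9720
(2,1): Delta=1.0000 Bond=-165.9720
(2,2): Delta=1.0000 Bond=-165.9720
V0=-15.9663

Risk-neutral probability p* = (R−d)/(u−d) = (1.07−0.69)/(1.37−0.69) = 0.5588.
Terminal payoffs: V(3,0)=-135.2123, V(3,1)=-93.4488, V(3,2)=-10.5271, V(3,3)=154.1145
  t=2,j=0: stock 61.4169 → up 84.1412 (V=-93.4488), down 42.3777 (V=-135.2123). Price -104.5551; hedge Δ=1.0000, bond B=-165.9720.
  t=2,j=1: stock 121.9437 → up 167.0629 (V=-10.5271), down 84.1412 (V=-93.4488). Price -44.0283; hedge Δ=1.0000, bond B=-165.9720.
  t=2,j=2: stock 242.1201 → up 331.7045 (V=154.1145), down 167.0629 (V=-10.5271). Price 76.1481; hedge Δ=1.0000, bond B=-165.9720.
  t=1,j=0: stock 89.0100 → up 121.9437 (V=-44.0283), down 61.4169 (V=-104.5551). Price -66.1040; hedge Δ=1.0000, bond B=-155.1140.
  t=1,j=1: stock 176.7300 → up 242.1201 (V=76.1481), down 121.9437 (V=-44.0283). Price 21.6160; hedge Δ=1.0000, bond B=-155.1140.
  t=0,j=0: stock 129.0000 → up 176.7300 (V=21.6160), down 89.0100 (V=-66.1040). Price -15.9663; hedge Δ=1.0000, bond B=-144.9663.
Each (Δ,B) replicates both successor values, so the strategy is self-financing and V0 is arbitrage-free.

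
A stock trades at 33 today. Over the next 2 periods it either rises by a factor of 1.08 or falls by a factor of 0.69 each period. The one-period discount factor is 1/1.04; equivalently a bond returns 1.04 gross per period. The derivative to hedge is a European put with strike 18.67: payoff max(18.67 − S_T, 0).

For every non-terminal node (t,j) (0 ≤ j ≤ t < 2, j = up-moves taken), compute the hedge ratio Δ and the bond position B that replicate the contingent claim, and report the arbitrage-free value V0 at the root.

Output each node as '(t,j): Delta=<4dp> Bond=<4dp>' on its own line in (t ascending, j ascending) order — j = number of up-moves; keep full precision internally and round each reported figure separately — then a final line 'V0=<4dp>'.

(0,0): Delta=-0.0227 Bond=0.7769
(1,0): Delta=-0.3332 Bond=7.8782
(1,1): Delta=0.0000 Bond=0.0000
V0=0.0288

No-arbitrage ⇒ martingale measure with p* = (R−d)/(u−d) = 0.8974.
Terminal values V(2,·): V(2,0)=2.9587, V(2,1)=0.0000, V(2,2)=0.0000
Node (1,0) S=22.7700: V=(p*·0.0000+(1−p*)·2.9587)/1.04=0.2918; Δ=(0.0000−2.9587)/(24.5916−15.7113)=-0.3332; B=V−Δ·S=7.8782
Node (1,1) S=35.6400: V=(p*·0.0000+(1−p*)·0.0000)/1.04=0.0000; Δ=(0.0000−0.0000)/(38.4912−24.5916)=0.0000; B=V−Δ·S=0.0000
Node (0,0) S=33.0000: V=(p*·0.0000+(1−p*)·0.2918)/1.04=0.0288; Δ=(0.0000−0.2918)/(35.6400−22.7700)=-0.0227; B=V−Δ·S=0.7769
The time-0 hedge costs 0.0288, which is the no-arbitrage price.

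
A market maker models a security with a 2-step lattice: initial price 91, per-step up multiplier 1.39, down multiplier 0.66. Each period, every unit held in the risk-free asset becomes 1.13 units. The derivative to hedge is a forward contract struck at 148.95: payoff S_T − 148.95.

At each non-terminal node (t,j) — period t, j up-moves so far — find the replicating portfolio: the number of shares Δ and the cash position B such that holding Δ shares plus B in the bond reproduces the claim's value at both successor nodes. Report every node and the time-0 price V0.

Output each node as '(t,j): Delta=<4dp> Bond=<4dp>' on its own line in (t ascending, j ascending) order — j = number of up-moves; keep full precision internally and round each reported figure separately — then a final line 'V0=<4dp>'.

No-arbitrage ⇒ martingale measure with p* = (R−d)/(u−d) = 0.6438.
Payoff layer (t=2): V(2,0)=-109.3104, V(2,1)=-65.4666, V(2,2)=26.8711
Node (1,0) S=60.0600: V=(p*·-65.4666+(1−p*)·-109.3104)/1.13=-71.7542; Δ=(-65.4666−-109.3104)/(83.4834−39.6396)=1.0000; B=V−Δ·S=-131.8142
Node (1,1) S=126.4900: V=(p*·26.8711+(1−p*)·-65.4666)/1.13=-5.3242; Δ=(26.8711−-65.4666)/(175.8211−83.4834)=1.0000; B=V−Δ·S=-131.8142
Node (0,0) S=91.0000: V=(p*·-5.3242+(1−p*)·-71.7542)/1.13=-25.6497; Δ=(-5.3242−-71.7542)/(126.4900−60.0600)=1.0000; B=V−Δ·S=-116.6497
Each (Δ,B) replicates both successor values, so the strategy is self-financing and V0 is arbitrage-free.

(0,0): Delta=1.0000 Bond=-116.6497
(1,0): Delta=1.0000 Bond=-131.8142
(1,1): Delta=1.0000 Bond=-131.8142
V0=-25.6497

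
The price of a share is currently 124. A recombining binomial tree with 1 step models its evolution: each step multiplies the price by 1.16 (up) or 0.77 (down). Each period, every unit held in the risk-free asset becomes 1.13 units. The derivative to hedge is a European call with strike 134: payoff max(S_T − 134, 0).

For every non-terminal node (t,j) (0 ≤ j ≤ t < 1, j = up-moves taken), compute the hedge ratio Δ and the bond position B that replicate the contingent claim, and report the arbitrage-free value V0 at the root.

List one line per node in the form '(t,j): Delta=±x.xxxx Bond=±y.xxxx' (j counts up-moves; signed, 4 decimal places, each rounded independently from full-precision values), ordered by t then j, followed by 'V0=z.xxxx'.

Since d<R<u, set p* = (R−d)/(u−d) = 0.9231; price each node as the discounted p*-expectation of its children.
Payoff layer (t=1): V(1,0)=0.0000, V(1,1)=9.8400
Node (0,0) S=124.0000: V=(p*·9.8400+(1−p*)·0.0000)/1.13=8.0381; Δ=(9.8400−0.0000)/(143.8400−95.4800)=0.2035; B=V−Δ·S=-17.1926
Root portfolio cost Δ·124+B reproduces V0=8.0381.

(0,0): Delta=0.2035 Bond=-17.1926
V0=8.0381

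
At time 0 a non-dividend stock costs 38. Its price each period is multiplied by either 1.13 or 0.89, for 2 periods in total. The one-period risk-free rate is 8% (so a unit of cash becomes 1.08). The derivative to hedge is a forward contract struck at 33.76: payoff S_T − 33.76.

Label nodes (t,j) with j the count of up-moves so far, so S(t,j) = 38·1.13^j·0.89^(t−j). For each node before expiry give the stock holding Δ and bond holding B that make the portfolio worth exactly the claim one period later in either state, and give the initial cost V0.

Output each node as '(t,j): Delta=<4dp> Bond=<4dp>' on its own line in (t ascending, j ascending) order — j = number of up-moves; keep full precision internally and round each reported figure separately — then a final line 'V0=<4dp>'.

The replicating-portfolio and risk-neutral prices coincide; use p* = (1.08−0.89)/(1.13−0.89) = 0.7917 for the latter.
Terminal payoffs: V(2,0)=-3.6602, V(2,1)=4.4566, V(2,2)=14.7622
(1,0): S=33.8200. Δ = (V_up−V_dn)/(S_up−S_dn) = (4.4566−-3.6602)/(38.2166−30.0998) = 1.0000. V = [p*·4.4566 + (1−p*)·-3.6602]/1.08 = 2.5607. B = V − Δ·S = -31.2593.
(1,1): S=42.9400. Δ = (V_up−V_dn)/(S_up−S_dn) = (14.7622−4.4566)/(48.5222−38.2166) = 1.0000. V = [p*·14.7622 + (1−p*)·4.4566]/1.08 = 11.6807. B = V − Δ·S = -31.2593.
(0,0): S=38.0000. Δ = (V_up−V_dn)/(S_up−S_dn) = (11.6807−2.5607)/(42.9400−33.8200) = 1.0000. V = [p*·11.6807 + (1−p*)·2.5607]/1.08 = 9.0562. B = V − Δ·S = -28.9438.
Root portfolio cost Δ·38+B reproduces V0=9.0562.

(0,0): Delta=1.0000 Bond=-28.9438
(1,0): Delta=1.0000 Bond=-31.2593
(1,1): Delta=1.0000 Bond=-31.2593
V0=9.0562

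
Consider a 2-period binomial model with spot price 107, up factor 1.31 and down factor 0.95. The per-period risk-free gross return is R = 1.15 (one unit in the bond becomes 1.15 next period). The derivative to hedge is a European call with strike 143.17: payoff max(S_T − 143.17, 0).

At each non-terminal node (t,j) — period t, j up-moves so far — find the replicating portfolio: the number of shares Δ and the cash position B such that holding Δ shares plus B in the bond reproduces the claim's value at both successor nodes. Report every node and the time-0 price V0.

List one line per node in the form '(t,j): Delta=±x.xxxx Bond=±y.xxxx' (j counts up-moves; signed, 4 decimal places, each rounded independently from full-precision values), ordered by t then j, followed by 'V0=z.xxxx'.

(0,0): Delta=0.5073 Bond=-44.8436
(1,0): Delta=0.0000 Bond=0.0000
(1,1): Delta=0.8017 Bond=-92.8262
V0=9.4408

Since d<R<u, set p* = (R−d)/(u−d) = 0.5556; price each node as the discounted p*-expectation of its children.
Terminal values V(2,·): V(2,0)=0.0000, V(2,1)=0.0000, V(2,2)=40.4527
  t=1,j=0: stock 101.6500 → up 133.1615 (V=0.0000), down 96.5675 (V=0.0000). Price 0.0000; hedge Δ=0.0000, bond B=0.0000.
  t=1,j=1: stock 140.1700 → up 183.6227 (V=40.4527), down 133.1615 (V=0.0000). Price 19.5424; hedge Δ=0.8017, bond B=-92.8262.
  t=0,j=0: stock 107.0000 → up 140.1700 (V=19.5424), down 101.6500 (V=0.0000). Price 9.4408; hedge Δ=0.5073, bond B=-44.8436.
Root portfolio cost Δ·107+B reproduces V0=9.4408.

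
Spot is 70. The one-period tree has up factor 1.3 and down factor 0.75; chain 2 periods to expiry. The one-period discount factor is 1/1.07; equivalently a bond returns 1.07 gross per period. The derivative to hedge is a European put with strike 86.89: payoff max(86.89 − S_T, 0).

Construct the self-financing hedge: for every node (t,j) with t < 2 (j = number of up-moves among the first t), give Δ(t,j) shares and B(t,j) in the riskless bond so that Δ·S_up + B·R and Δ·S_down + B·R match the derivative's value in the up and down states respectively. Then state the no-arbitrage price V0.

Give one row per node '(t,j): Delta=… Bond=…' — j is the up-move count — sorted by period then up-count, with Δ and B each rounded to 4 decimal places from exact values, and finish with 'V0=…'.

(0,0): Delta=-0.5564 Bond=54.1267
(1,0): Delta=-1.0000 Bond=81.2056
(1,1): Delta=-0.3724 Bond=41.1759
V0=15.1801

Under the risk-neutral measure, an up-move has probability p* = (R−d)/(u−d) = 0.5818 and values discount at R = 1.07.
At expiry t=2: V(2,0)=47.5150, V(2,1)=18.6400, V(2,2)=0.0000
Node (1,0) S=52.5000: V=(p*·18.6400+(1−p*)·47.5150)/1.07=28.7056; Δ=(18.6400−47.5150)/(68.2500−39.3750)=-1.0000; B=V−Δ·S=81.2056
Node (1,1) S=91.0000: V=(p*·0.0000+(1−p*)·18.6400)/1.07=7.2850; Δ=(0.0000−18.6400)/(118.3000−68.2500)=-0.3724; B=V−Δ·S=41.1759
Node (0,0) S=70.0000: V=(p*·7.2850+(1−p*)·28.7056)/1.07=15.1801; Δ=(7.2850−28.7056)/(91.0000−52.5000)=-0.5564; B=V−Δ·S=54.1267
Check: Δ(0,0)·S0 + B(0,0) = 15.1801 = V0.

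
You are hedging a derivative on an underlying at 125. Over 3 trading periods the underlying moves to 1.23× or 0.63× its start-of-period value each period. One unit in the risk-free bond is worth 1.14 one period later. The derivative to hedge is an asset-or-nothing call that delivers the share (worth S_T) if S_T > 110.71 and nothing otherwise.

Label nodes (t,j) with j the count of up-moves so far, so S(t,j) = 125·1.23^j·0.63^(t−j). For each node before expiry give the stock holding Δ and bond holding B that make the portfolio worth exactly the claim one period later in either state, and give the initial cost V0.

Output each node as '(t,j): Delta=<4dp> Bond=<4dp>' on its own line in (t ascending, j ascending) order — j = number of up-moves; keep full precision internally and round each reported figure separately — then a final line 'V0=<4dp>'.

Since d<R<u, set p* = (R−d)/(u−d) = 0.8500; price each node as the discounted p*-expectation of its children.
Terminal values V(3,·): V(3,0)=0.0000, V(3,1)=0.0000, V(3,2)=119.1409, V(3,3)=232.6084
(2,0): S=49.6125. Δ = (V_up−V_dn)/(S_up−S_dn) = (0.0000−0.0000)/(61.0234−31.2559) = 0.0000. V = [p*·0.0000 + (1−p*)·0.0000]/1.14 = 0.0000. B = V − Δ·S = 0.0000.
(2,1): S=96.8625. Δ = (V_up−V_dn)/(S_up−S_dn) = (119.1409−0.0000)/(119.1409−61.0234) = 2.0500. V = [p*·119.1409 + (1−p*)·0.0000]/1.14 = 88.8331. B = V − Δ·S = -109.7350.
(2,2): S=189.1125. Δ = (V_up−V_dn)/(S_up−S_dn) = (232.6084−119.1409)/(232.6084−119.1409) = 1.0000. V = [p*·232.6084 + (1−p*)·119.1409]/1.14 = 189.1125. B = V − Δ·S = 0.0000.
(1,0): S=78.7500. Δ = (V_up−V_dn)/(S_up−S_dn) = (88.8331−0.0000)/(96.8625−49.6125) = 1.8801. V = [p*·88.8331 + (1−p*)·0.0000]/1.14 = 66.2352. B = V − Δ·S = -81.8200.
(1,1): S=153.7500. Δ = (V_up−V_dn)/(S_up−S_dn) = (189.1125−88.8331)/(189.1125−96.8625) = 1.0870. V = [p*·189.1125 + (1−p*)·88.8331]/1.14 = 152.6935. B = V − Δ·S = -14.4388.
(0,0): S=125.0000. Δ = (V_up−V_dn)/(S_up−S_dn) = (152.6935−66.2352)/(153.7500−78.7500) = 1.1528. V = [p*·152.6935 + (1−p*)·66.2352]/1.14 = 122.5656. B = V − Δ·S = -21.5316.
Check: Δ(0,0)·S0 + B(0,0) = 122.5656 = V0.

(0,0): Delta=1.1528 Bond=-21.5316
(1,0): Delta=1.8801 Bond=-81.8200
(1,1): Delta=1.0870 Bond=-14.4388
(2,0): Delta=0.0000 Bond=0.0000
(2,1): Delta=2.0500 Bond=-109.7350
(2,2): Delta=1.0000 Bond=0.0000
V0=122.5656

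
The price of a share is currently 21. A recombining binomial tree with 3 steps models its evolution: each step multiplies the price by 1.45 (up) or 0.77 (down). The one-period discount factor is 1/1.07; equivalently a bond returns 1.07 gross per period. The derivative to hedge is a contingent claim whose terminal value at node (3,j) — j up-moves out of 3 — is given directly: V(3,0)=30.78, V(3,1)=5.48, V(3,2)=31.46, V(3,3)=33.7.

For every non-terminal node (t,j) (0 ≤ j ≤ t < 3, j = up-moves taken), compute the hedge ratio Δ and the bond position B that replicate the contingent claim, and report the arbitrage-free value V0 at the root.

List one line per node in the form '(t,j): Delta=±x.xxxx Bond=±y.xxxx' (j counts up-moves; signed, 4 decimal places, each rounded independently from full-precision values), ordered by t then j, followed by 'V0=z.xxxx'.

(0,0): Delta=0.3270 Bond=10.1095
(1,0): Delta=-0.2275 Bond=19.7825
(1,1): Delta=0.6999 Bond=-0.5389
(2,0): Delta=-2.9882 Bond=55.5407
(2,1): Delta=1.6295 Bond=-22.3725
(2,2): Delta=0.0746 Bond=27.0313
V0=16.9755

Since d<R<u, set p* = (R−d)/(u−d) = 0.4412; price each node as the discounted p*-expectation of its children.
At expiry t=3: V(3,0)=30.7800, V(3,1)=5.4800, V(3,2)=31.4600, V(3,3)=33.7000
  t=2,j=0: stock 12.4509 → up 18.0538 (V=5.4800), down 9.5872 (V=30.7800). Price 18.3348; hedge Δ=-2.9882, bond B=55.5407.
  t=2,j=1: stock 23.4465 → up 33.9974 (V=31.4600), down 18.0538 (V=5.4800). Price 15.8334; hedge Δ=1.6295, bond B=-22.3725.
  t=2,j=2: stock 44.1525 → up 64.0211 (V=33.7000), down 33.9974 (V=31.4600). Price 30.3255; hedge Δ=0.0746, bond B=27.0313.
  t=1,j=0: stock 16.1700 → up 23.4465 (V=15.8334), down 12.4509 (V=18.3348). Price 16.1040; hedge Δ=-0.2275, bond B=19.7825.
  t=1,j=1: stock 30.4500 → up 44.1525 (V=30.3255), down 23.4465 (V=15.8334). Price 20.7729; hedge Δ=0.6999, bond B=-0.5389.
  t=0,j=0: stock 21.0000 → up 30.4500 (V=20.7729), down 16.1700 (V=16.1040). Price 16.9755; hedge Δ=0.3270, bond B=10.1095.
Check: Δ(0,0)·S0 + B(0,0) = 16.9755 = V0.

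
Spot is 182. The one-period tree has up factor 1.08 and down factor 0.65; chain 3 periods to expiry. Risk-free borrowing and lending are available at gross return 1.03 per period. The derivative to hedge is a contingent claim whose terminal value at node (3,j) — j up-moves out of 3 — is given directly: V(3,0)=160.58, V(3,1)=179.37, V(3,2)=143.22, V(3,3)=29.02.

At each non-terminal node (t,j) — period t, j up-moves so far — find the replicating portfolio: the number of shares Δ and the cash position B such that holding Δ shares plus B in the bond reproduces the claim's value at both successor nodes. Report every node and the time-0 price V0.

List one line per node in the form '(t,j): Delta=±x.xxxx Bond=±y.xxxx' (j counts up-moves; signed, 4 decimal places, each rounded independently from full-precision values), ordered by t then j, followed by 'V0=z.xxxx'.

Under the risk-neutral measure, an up-move has probability p* = (R−d)/(u−d) = 0.8837 and values discount at R = 1.03.
At expiry t=3: V(3,0)=160.5800, V(3,1)=179.3700, V(3,2)=143.2200, V(3,3)=29.0200
(2,0): S=76.8950. Δ = (V_up−V_dn)/(S_up−S_dn) = (179.3700−160.5800)/(83.0466−49.9818) = 0.5683. V = [p*·179.3700 + (1−p*)·160.5800]/1.03 = 172.0244. B = V − Δ·S = 128.3267.
(2,1): S=127.7640. Δ = (V_up−V_dn)/(S_up−S_dn) = (143.2200−179.3700)/(137.9851−83.0466) = -0.6580. V = [p*·143.2200 + (1−p*)·179.3700]/1.03 = 143.1296. B = V − Δ·S = 227.1994.
(2,2): S=212.2848. Δ = (V_up−V_dn)/(S_up−S_dn) = (29.0200−143.2200)/(229.2676−137.9851) = -1.2511. V = [p*·29.0200 + (1−p*)·143.2200]/1.03 = 41.0671. B = V − Δ·S = 306.6485.
(1,0): S=118.3000. Δ = (V_up−V_dn)/(S_up−S_dn) = (143.1296−172.0244)/(127.7640−76.8950) = -0.5680. V = [p*·143.1296 + (1−p*)·172.0244]/1.03 = 142.2228. B = V − Δ·S = 209.4199.
(1,1): S=196.5600. Δ = (V_up−V_dn)/(S_up−S_dn) = (41.0671−143.1296)/(212.2848−127.7640) = -1.2075. V = [p*·41.0671 + (1−p*)·143.1296]/1.03 = 51.3930. B = V − Δ·S = 288.7478.
(0,0): S=182.0000. Δ = (V_up−V_dn)/(S_up−S_dn) = (51.3930−142.2228)/(196.5600−118.3000) = -1.1606. V = [p*·51.3930 + (1−p*)·142.2228]/1.03 = 60.1501. B = V − Δ·S = 271.3821.
The time-0 hedge costs 60.1501, which is the no-arbitrage price.

(0,0): Delta=-1.1606 Bond=271.3821
(1,0): Delta=-0.5680 Bond=209.4199
(1,1): Delta=-1.2075 Bond=288.7478
(2,0): Delta=0.5683 Bond=128.3267
(2,1): Delta=-0.6580 Bond=227.1994
(2,2): Delta=-1.2511 Bond=306.6485
V0=60.1501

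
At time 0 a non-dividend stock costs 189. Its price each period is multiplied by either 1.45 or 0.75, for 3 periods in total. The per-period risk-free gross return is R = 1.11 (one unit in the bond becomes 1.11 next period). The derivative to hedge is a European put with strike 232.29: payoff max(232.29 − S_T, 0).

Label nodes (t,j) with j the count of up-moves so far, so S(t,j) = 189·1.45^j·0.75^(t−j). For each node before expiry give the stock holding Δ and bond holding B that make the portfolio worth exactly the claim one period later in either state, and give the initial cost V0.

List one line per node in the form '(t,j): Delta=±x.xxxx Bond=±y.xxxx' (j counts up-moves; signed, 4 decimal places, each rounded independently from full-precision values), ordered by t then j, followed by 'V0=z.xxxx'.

Risk-neutral probability p* = (R−d)/(u−d) = (1.11−0.75)/(1.45−0.75) = 0.5143.
Payoff layer (t=3): V(3,0)=152.5556, V(3,1)=78.1369, V(3,2)=0.0000, V(3,3)=0.0000
Node (2,0) S=106.3125: V=(p*·78.1369+(1−p*)·152.5556)/1.11=102.9578; Δ=(78.1369−152.5556)/(154.1531−79.7344)=-1.0000; B=V−Δ·S=209.2703
Node (2,1) S=205.5375: V=(p*·0.0000+(1−p*)·78.1369)/1.11=34.1912; Δ=(0.0000−78.1369)/(298.0294−154.1531)=-0.5431; B=V−Δ·S=145.8153
Node (2,2) S=397.3725: V=(p*·0.0000+(1−p*)·0.0000)/1.11=0.0000; Δ=(0.0000−0.0000)/(576.1901−298.0294)=0.0000; B=V−Δ·S=0.0000
Node (1,0) S=141.7500: V=(p*·34.1912+(1−p*)·102.9578)/1.11=60.8938; Δ=(34.1912−102.9578)/(205.5375−106.3125)=-0.6930; B=V−Δ·S=159.1318
Node (1,1) S=274.0500: V=(p*·0.0000+(1−p*)·34.1912)/1.11=14.9614; Δ=(0.0000−34.1912)/(397.3725−205.5375)=-0.1782; B=V−Δ·S=63.8059
Node (0,0) S=189.0000: V=(p*·14.9614+(1−p*)·60.8938)/1.11=33.5778; Δ=(14.9614−60.8938)/(274.0500−141.7500)=-0.3472; B=V−Δ·S=99.1955
The time-0 hedge costs 33.5778, which is the no-arbitrage price.

(0,0): Delta=-0.3472 Bond=99.1955
(1,0): Delta=-0.6930 Bond=159.1318
(1,1): Delta=-0.1782 Bond=63.8059
(2,0): Delta=-1.0000 Bond=209.2703
(2,1): Delta=-0.5431 Bond=145.8153
(2,2): Delta=0.0000 Bond=0.0000
V0=33.5778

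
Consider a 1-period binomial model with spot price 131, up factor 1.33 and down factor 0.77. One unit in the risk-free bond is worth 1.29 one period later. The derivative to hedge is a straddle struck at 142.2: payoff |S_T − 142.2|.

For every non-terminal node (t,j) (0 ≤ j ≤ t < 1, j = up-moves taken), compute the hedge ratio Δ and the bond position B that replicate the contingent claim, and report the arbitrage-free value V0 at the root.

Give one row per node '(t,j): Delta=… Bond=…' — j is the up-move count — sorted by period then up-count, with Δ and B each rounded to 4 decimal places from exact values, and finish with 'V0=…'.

(0,0): Delta=-0.1268 Bond=41.9516
V0=25.3444

Under the risk-neutral measure, an up-move has probability p* = (R−d)/(u−d) = 0.9286 and values discount at R = 1.29.
Terminal payoffs: V(1,0)=41.3300, V(1,1)=32.0300
(0,0): S=131.0000. Δ = (V_up−V_dn)/(S_up−S_dn) = (32.0300−41.3300)/(174.2300−100.8700) = -0.1268. V = [p*·32.0300 + (1−p*)·41.3300]/1.29 = 25.3444. B = V − Δ·S = 41.9516.
Root portfolio cost Δ·131+B reproduces V0=25.3444.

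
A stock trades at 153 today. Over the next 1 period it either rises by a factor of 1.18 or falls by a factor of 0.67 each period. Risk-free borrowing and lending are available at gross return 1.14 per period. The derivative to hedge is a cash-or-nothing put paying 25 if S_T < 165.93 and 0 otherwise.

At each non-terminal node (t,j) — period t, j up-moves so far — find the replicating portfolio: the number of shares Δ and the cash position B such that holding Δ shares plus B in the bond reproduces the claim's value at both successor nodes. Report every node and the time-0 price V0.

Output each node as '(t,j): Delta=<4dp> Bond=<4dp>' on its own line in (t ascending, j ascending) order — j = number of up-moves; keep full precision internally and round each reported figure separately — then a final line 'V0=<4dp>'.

(0,0): Delta=-0.3204 Bond=50.7396
V0=1.7200

Under the risk-neutral measure, an up-move has probability p* = (R−d)/(u−d) = 0.9216 and values discount at R = 1.14.
Terminal payoffs: V(1,0)=25.0000, V(1,1)=0.0000
(0,0): S=153.0000. Δ = (V_up−V_dn)/(S_up−S_dn) = (0.0000−25.0000)/(180.5400−102.5100) = -0.3204. V = [p*·0.0000 + (1−p*)·25.0000]/1.14 = 1.7200. B = V − Δ·S = 50.7396.
Each (Δ,B) replicates both successor values, so the strategy is self-financing and V0 is arbitrage-free.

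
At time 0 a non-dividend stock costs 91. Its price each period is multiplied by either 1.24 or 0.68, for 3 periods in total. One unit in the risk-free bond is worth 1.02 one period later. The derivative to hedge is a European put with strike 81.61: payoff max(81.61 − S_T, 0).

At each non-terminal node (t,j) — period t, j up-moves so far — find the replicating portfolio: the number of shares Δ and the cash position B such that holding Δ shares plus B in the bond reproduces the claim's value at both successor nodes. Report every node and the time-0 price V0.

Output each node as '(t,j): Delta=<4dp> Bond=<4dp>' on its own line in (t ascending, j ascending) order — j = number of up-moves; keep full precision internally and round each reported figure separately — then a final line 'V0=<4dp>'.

The replicating-portfolio and risk-neutral prices coincide; use p* = (1.02−0.68)/(1.24−0.68) = 0.6071 for the latter.
At expiry t=3: V(3,0)=52.9967, V(3,1)=29.4328, V(3,2)=0.0000, V(3,3)=0.0000
  t=2,j=0: stock 42.0784 → up 52.1772 (V=29.4328), down 28.6133 (V=52.9967). Price 37.9314; hedge Δ=-1.0000, bond B=80.0098.
  t=2,j=1: stock 76.7312 → up 95.1467 (V=0.0000), down 52.1772 (V=29.4328). Price 11.3362; hedge Δ=-0.6850, bond B=63.8947.
  t=2,j=2: stock 139.9216 → up 173.5028 (V=0.0000), down 95.1467 (V=0.0000). Price 0.0000; hedge Δ=0.0000, bond B=0.0000.
  t=1,j=0: stock 61.8800 → up 76.7312 (V=11.3362), down 42.0784 (V=37.9314). Price 21.3571; hedge Δ=-0.7675, bond B=68.8487.
  t=1,j=1: stock 112.8400 → up 139.9216 (V=0.0000), down 76.7312 (V=11.3362). Price 4.3662; hedge Δ=-0.1794, bond B=24.6093.
  t=0,j=0: stock 91.0000 → up 112.8400 (V=4.3662), down 61.8800 (V=21.3571). Price 10.8247; hedge Δ=-0.3334, bond B=41.1657.
Root portfolio cost Δ·91+B reproduces V0=10.8247.

(0,0): Delta=-0.3334 Bond=41.1657
(1,0): Delta=-0.7675 Bond=68.8487
(1,1): Delta=-0.1794 Bond=24.6093
(2,0): Delta=-1.0000 Bond=80.0098
(2,1): Delta=-0.6850 Bond=63.8947
(2,2): Delta=0.0000 Bond=0.0000
V0=10.8247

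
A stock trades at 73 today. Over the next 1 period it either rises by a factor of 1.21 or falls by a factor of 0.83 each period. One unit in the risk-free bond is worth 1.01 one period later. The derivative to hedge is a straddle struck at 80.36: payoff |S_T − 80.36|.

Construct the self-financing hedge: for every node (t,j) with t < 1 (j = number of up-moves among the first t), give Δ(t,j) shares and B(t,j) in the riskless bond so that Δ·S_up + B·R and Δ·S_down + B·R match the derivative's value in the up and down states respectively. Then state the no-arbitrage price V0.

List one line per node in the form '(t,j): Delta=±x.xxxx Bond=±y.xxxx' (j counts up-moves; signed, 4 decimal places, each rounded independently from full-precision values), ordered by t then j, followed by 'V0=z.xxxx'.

The replicating-portfolio and risk-neutral prices coincide; use p* = (1.01−0.83)/(1.21−0.83) = 0.4737 for the latter.
Terminal values V(1,·): V(1,0)=19.7700, V(1,1)=7.9700
(0,0): S=73.0000. Δ = (V_up−V_dn)/(S_up−S_dn) = (7.9700−19.7700)/(88.3300−60.5900) = -0.4254. V = [p*·7.9700 + (1−p*)·19.7700]/1.01 = 14.0401. B = V − Δ·S = 45.0928.
Each (Δ,B) replicates both successor values, so the strategy is self-financing and V0 is arbitrage-free.

(0,0): Delta=-0.4254 Bond=45.0928
V0=14.0401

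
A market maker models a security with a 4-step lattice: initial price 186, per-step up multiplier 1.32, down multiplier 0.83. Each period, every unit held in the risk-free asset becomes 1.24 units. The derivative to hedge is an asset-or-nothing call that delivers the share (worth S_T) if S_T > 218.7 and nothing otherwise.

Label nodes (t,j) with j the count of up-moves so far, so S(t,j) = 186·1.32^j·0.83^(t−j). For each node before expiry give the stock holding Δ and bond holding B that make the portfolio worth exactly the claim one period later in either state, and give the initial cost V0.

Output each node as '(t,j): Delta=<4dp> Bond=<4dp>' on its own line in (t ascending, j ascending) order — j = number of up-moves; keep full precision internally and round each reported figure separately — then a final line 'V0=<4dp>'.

(0,0): Delta=1.0528 Bond=-10.7031
(1,0): Delta=1.3178 Bond=-54.1933
(1,1): Delta=1.0202 Bond=-5.2872
(2,0): Delta=2.3995 Bond=-205.7991
(2,1): Delta=1.1851 Bond=-40.1559
(2,2): Delta=1.0000 Bond=0.0000
(3,0): Delta=0.0000 Bond=0.0000
(3,1): Delta=2.6939 Bond=-304.9842
(3,2): Delta=1.0000 Bond=0.0000
(3,3): Delta=1.0000 Bond=0.0000
V0=185.1086

Under the risk-neutral measure, an up-move has probability p* = (R−d)/(u−d) = 0.8367 and values discount at R = 1.24.
Payoff layer (t=4): V(4,0)=0.0000, V(4,1)=0.0000, V(4,2)=223.2631, V(4,3)=355.0691, V(4,4)=564.6881
(3,0): S=106.3524. Δ = (V_up−V_dn)/(S_up−S_dn) = (0.0000−0.0000)/(140.3851−88.2725) = 0.0000. V = [p*·0.0000 + (1−p*)·0.0000]/1.24 = 0.0000. B = V − Δ·S = 0.0000.
(3,1): S=169.1387. Δ = (V_up−V_dn)/(S_up−S_dn) = (223.2631−0.0000)/(223.2631−140.3851) = 2.6939. V = [p*·223.2631 + (1−p*)·0.0000]/1.24 = 150.6548. B = V − Δ·S = -304.9842.
(3,2): S=268.9917. Δ = (V_up−V_dn)/(S_up−S_dn) = (355.0691−223.2631)/(355.0691−223.2631) = 1.0000. V = [p*·355.0691 + (1−p*)·223.2631]/1.24 = 268.9917. B = V − Δ·S = 0.0000.
(3,3): S=427.7940. Δ = (V_up−V_dn)/(S_up−S_dn) = (564.6881−355.0691)/(564.6881−355.0691) = 1.0000. V = [p*·564.6881 + (1−p*)·355.0691]/1.24 = 427.7940. B = V − Δ·S = 0.0000.
(2,0): S=128.1354. Δ = (V_up−V_dn)/(S_up−S_dn) = (150.6548−0.0000)/(169.1387−106.3524) = 2.3995. V = [p*·150.6548 + (1−p*)·0.0000]/1.24 = 101.6598. B = V − Δ·S = -205.7991.
(2,1): S=203.7816. Δ = (V_up−V_dn)/(S_up−S_dn) = (268.9917−150.6548)/(268.9917−169.1387) = 1.1851. V = [p*·268.9917 + (1−p*)·150.6548]/1.24 = 201.3479. B = V − Δ·S = -40.1559.
(2,2): S=324.0864. Δ = (V_up−V_dn)/(S_up−S_dn) = (427.7940−268.9917)/(427.7940−268.9917) = 1.0000. V = [p*·427.7940 + (1−p*)·268.9917]/1.24 = 324.0864. B = V − Δ·S = 0.0000.
(1,0): S=154.3800. Δ = (V_up−V_dn)/(S_up−S_dn) = (201.3479−101.6598)/(203.7816−128.1354) = 1.3178. V = [p*·201.3479 + (1−p*)·101.6598]/1.24 = 149.2519. B = V − Δ·S = -54.1933.
(1,1): S=245.5200. Δ = (V_up−V_dn)/(S_up−S_dn) = (324.0864−201.3479)/(324.0864−203.7816) = 1.0202. V = [p*·324.0864 + (1−p*)·201.3479]/1.24 = 245.1996. B = V − Δ·S = -5.2872.
(0,0): S=186.0000. Δ = (V_up−V_dn)/(S_up−S_dn) = (245.1996−149.2519)/(245.5200−154.3800) = 1.0528. V = [p*·245.1996 + (1−p*)·149.2519]/1.24 = 185.1086. B = V − Δ·S = -10.7031.
Check: Δ(0,0)·S0 + B(0,0) = 185.1086 = V0.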